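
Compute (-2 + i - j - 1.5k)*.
-2 - i + j + 1.5k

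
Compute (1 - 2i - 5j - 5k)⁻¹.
0.0182 + 0.0364i + 0.0909j + 0.0909k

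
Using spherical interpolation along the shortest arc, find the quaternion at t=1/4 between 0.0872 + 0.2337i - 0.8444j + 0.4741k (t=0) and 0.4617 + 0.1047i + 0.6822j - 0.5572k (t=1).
-0.0566 + 0.1533i - 0.8395j + 0.5182k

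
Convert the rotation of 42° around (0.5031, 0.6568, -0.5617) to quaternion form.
0.9336 + 0.1803i + 0.2354j - 0.2013k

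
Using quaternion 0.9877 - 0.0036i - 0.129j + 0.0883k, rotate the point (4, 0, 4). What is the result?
(2.783, 0.639, 4.884)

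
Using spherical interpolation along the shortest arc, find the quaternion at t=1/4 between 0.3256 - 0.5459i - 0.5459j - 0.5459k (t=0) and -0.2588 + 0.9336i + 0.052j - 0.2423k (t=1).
0.344 - 0.7268i - 0.4622j - 0.3739k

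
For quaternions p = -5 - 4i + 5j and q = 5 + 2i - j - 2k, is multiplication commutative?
No: pq = -12 - 40i + 22j + 4k ≠ -12 - 20i + 38j + 16k = qp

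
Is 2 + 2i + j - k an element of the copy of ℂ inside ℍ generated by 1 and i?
No. The quaternion 2 + 2i + j - k has j-coefficient y = 1 and k-coefficient z = -1, not both zero, so it does not lie in the complex subalgebra spanned by 1 and i.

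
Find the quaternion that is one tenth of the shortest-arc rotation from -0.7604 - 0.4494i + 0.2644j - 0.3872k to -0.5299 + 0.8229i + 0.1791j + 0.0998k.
-0.8275 - 0.3159i + 0.2869j - 0.365k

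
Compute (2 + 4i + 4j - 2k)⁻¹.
0.05 - 0.1i - 0.1j + 0.05k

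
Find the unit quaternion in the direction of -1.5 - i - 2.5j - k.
-0.4629 - 0.3086i - 0.7715j - 0.3086k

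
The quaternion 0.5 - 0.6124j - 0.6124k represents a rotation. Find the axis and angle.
axis = (0, -√2/2, -√2/2), θ = 2π/3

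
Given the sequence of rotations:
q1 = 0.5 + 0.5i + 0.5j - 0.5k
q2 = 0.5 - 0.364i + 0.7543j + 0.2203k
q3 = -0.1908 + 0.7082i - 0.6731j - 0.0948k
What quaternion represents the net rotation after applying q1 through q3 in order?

q2 · q1 = 0.165 - 0.4193i + 0.5553j - 0.699k
q3 · q2 · q1 = 0.573 + 0.72i + 0.3178j + 0.2288k
0.573 + 0.72i + 0.3178j + 0.2288k


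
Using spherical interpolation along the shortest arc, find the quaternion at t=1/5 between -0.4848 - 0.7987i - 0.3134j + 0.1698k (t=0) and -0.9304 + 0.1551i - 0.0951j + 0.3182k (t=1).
-0.6545 - 0.6572i - 0.2968j + 0.2273k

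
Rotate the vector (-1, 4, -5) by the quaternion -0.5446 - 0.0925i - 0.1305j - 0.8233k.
(-4.573, -2.983, -3.492)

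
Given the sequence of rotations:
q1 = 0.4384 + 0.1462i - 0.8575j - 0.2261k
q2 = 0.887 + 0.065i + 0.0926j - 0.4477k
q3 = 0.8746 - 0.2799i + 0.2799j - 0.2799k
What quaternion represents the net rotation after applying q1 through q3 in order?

q2 · q1 = 0.3575 - 0.2467i - 0.7708j - 0.4661k
q3 · q2 · q1 = 0.3289 - 0.662i - 0.6355j - 0.2229k
0.3289 - 0.662i - 0.6355j - 0.2229k


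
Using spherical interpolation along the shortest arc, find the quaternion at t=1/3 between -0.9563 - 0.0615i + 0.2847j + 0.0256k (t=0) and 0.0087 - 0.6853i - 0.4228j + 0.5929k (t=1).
-0.8107 + 0.2774i + 0.4433j - 0.2633k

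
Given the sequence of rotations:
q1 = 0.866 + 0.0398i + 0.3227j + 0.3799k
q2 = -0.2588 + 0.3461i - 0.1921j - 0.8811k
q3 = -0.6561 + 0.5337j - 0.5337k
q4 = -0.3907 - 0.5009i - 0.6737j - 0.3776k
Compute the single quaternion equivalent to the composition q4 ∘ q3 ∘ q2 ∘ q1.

q2 · q1 = 0.1588 + 0.5008i - 0.4164j - 0.742k
q3 · q2 · q1 = -0.278 - 0.9468i + 0.0907j + 0.1348k
q4 · q3 · q2 · q1 = -0.2536 + 0.4526i + 0.5769j - 0.631k
-0.2536 + 0.4526i + 0.5769j - 0.631k


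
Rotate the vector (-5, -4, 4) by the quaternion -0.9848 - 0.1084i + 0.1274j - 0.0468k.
(-5.3, -5.113, 1.664)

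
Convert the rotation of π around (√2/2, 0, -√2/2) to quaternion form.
0.7071i - 0.7071k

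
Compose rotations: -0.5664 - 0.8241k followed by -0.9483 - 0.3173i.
0.5371 + 0.1797i - 0.2615j + 0.7815k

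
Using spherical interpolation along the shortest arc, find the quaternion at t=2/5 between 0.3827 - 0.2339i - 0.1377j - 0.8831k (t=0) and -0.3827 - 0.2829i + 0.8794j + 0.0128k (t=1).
0.487 - 0.0245i - 0.5672j - 0.6638k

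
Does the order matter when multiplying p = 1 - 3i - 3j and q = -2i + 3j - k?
Yes: pq = 3 + i - 16k ≠ 3 - 5i + 6j + 14k = qp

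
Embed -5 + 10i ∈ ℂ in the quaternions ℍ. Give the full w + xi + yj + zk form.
-5 + 10i + 0j + 0k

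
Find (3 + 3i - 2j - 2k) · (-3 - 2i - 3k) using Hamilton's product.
-9 - 9i + 19j - 7k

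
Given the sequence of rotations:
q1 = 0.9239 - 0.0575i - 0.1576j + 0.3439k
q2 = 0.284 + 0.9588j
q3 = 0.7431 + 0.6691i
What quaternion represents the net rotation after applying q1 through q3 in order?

q2 · q1 = 0.4135 + 0.3134i + 0.8411j + 0.1528k
q3 · q2 · q1 = 0.0976 + 0.5096i + 0.5228j + 0.6763k
0.0976 + 0.5096i + 0.5228j + 0.6763k


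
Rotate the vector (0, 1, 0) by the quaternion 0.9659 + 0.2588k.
(-0.5, 0.866, 0)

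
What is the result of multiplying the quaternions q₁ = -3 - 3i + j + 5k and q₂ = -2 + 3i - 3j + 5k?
-7 + 17i + 37j - 19k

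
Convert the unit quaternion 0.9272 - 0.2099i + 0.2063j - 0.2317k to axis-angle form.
axis = (-0.5604, 0.5508, -0.6186), θ = 44°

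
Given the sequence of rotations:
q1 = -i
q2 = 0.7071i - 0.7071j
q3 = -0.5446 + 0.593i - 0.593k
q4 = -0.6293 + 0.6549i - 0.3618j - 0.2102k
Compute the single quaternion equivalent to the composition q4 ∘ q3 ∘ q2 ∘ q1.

q2 · q1 = 0.7071 - 0.7071k
q3 · q2 · q1 = -0.8044 + 0.4193i + 0.4193j - 0.0342k
q4 · q3 · q2 · q1 = 0.3761 - 0.6902i - 0.0386j + 0.6169k
0.3761 - 0.6902i - 0.0386j + 0.6169k


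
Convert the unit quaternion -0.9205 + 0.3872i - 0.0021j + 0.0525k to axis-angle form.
axis = (0.9909, -0.0054, 0.1344), θ = 314°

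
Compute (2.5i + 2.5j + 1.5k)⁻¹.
-0.1695i - 0.1695j - 0.1017k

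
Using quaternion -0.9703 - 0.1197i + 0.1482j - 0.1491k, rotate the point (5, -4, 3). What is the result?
(5.102, -3.268, 3.646)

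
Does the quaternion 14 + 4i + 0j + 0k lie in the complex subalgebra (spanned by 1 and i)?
Yes. The quaternion 14 + 4i has j- and k-coefficients y = z = 0, so it lies in the complex subalgebra spanned by 1 and i.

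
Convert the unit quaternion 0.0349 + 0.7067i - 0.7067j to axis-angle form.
axis = (√2/2, -√2/2, 0), θ = 176°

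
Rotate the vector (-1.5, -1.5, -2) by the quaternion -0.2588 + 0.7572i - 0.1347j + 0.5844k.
(-2.478, 1.535, -0.033)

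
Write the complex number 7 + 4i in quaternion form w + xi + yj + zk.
7 + 4i + 0j + 0k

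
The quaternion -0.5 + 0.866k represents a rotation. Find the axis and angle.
axis = (0, 0, 1), θ = 4π/3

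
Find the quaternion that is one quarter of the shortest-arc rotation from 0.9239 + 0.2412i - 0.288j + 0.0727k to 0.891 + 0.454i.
0.9275 + 0.2987i - 0.2182j + 0.0551k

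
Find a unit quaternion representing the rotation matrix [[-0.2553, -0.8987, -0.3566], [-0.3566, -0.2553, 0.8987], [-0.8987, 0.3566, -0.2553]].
0.2419 - 0.5602i + 0.5602j + 0.5602k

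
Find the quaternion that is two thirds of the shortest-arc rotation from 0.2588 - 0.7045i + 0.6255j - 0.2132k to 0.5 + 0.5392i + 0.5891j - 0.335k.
0.5222 + 0.1184i + 0.7602j - 0.3679k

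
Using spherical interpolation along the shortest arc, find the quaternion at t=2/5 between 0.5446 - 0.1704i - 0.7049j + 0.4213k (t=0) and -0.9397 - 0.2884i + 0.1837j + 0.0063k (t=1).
0.7879 + 0.0183i - 0.5502j + 0.276k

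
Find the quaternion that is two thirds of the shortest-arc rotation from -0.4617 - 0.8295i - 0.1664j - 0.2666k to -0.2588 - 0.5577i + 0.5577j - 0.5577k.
-0.359 - 0.7116i + 0.3381j - 0.5005k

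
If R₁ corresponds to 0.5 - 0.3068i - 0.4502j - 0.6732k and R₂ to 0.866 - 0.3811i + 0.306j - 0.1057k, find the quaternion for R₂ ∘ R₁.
0.3827 - 0.7098i - 0.461j - 0.3704k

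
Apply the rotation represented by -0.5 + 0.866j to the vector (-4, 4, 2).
(0.268, 4, -4.464)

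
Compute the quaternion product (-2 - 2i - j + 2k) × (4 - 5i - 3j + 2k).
-25 + 6i - 4j + 5k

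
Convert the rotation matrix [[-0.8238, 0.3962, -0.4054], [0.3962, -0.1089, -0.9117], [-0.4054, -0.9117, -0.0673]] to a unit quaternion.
-0.2968i - 0.6675j + 0.6829k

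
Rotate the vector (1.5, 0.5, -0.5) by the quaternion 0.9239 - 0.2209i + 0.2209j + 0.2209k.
(0.799, 0.615, -1.316)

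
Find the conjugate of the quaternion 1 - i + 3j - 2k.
1 + i - 3j + 2k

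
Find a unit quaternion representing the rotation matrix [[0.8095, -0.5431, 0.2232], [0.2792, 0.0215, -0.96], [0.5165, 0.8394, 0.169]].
0.7071 + 0.6362i - 0.1037j + 0.2907k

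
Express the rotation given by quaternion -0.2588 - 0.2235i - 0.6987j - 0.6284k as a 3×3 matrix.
[[-0.7661, -0.0129, 0.6425], [0.6376, 0.1103, 0.7624], [-0.0808, 0.9938, -0.0763]]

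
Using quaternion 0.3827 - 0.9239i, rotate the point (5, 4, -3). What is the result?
(5, -4.95, -0.707)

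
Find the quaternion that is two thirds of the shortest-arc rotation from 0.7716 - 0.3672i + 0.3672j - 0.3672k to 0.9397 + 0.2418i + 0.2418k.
0.9886 + 0.035i + 0.1424j + 0.035k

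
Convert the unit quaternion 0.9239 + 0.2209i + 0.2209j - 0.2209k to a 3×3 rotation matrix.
[[0.8048, 0.5058, 0.3106], [-0.3106, 0.8048, -0.5058], [-0.5058, 0.3106, 0.8048]]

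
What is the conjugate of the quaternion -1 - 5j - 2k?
-1 + 5j + 2k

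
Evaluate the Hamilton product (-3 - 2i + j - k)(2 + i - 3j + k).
-9i + 12j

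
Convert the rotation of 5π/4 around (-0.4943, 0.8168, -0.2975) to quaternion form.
-0.3827 - 0.4567i + 0.7546j - 0.2749k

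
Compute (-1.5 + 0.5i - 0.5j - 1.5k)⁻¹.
-0.3 - 0.1i + 0.1j + 0.3k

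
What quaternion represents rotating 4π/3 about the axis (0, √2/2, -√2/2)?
-0.5 + 0.6124j - 0.6124k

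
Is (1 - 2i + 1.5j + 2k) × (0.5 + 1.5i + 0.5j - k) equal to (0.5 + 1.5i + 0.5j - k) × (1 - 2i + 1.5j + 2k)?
No: pq = 4.75 - 2i + 2.25j - 3.25k ≠ 4.75 + 3i + 0.25j + 3.25k = qp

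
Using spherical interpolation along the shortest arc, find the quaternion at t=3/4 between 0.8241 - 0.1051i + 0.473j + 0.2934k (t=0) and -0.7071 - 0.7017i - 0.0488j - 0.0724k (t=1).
0.8124 + 0.5363i + 0.1778j + 0.1443k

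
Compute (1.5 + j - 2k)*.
1.5 - j + 2k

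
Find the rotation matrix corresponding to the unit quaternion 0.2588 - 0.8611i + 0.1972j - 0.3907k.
[[0.6169, -0.1374, 0.7749], [-0.5418, -0.7883, 0.2916], [0.5708, -0.5998, -0.5608]]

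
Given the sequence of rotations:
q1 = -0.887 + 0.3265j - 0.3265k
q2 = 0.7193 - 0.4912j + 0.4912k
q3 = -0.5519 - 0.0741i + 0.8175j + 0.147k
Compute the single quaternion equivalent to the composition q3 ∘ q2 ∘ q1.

q2 · q1 = -0.3173 + 0.6705j - 0.6705k
q3 · q2 · q1 = -0.2745 - 0.6232i - 0.6791j + 0.2737k
-0.2745 - 0.6232i - 0.6791j + 0.2737k


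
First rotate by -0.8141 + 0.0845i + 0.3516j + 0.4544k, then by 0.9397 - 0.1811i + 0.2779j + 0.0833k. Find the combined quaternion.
-0.8853 + 0.3238i + 0.1935j + 0.272k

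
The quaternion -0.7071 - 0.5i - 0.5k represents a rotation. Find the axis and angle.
axis = (-√2/2, 0, -√2/2), θ = 3π/2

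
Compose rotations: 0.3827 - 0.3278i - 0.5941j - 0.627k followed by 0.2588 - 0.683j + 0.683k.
0.1215 + 0.7492i - 0.639j - 0.1248k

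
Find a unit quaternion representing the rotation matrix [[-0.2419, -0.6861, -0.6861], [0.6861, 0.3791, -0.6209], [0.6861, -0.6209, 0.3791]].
0.6157 - 0.5572j + 0.5572k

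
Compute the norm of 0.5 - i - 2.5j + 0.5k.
2.784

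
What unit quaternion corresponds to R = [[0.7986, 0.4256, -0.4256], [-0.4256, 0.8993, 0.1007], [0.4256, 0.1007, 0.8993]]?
0.9483 - 0.2244j - 0.2244k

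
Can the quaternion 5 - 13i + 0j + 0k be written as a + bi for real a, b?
Yes. The quaternion 5 - 13i has j- and k-coefficients y = z = 0, so it lies in the complex subalgebra spanned by 1 and i.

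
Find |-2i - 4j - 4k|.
6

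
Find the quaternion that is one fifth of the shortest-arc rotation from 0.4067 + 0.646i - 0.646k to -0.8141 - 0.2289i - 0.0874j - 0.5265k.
0.6062 + 0.6594i + 0.0249j - 0.444k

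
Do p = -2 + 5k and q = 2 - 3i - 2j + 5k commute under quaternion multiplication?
No: pq = -29 + 16i - 11j ≠ -29 - 4i + 19j = qp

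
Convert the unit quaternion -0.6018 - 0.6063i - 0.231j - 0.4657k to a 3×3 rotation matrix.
[[0.4595, -0.2804, 0.8427], [0.8406, -0.169, -0.5146], [0.2867, 0.9449, 0.1581]]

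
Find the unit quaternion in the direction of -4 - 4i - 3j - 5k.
-0.4924 - 0.4924i - 0.3693j - 0.6155k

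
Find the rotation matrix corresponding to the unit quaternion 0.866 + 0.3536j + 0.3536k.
[[0.4999, -0.6124, 0.6124], [0.6124, 0.7499, 0.2501], [-0.6124, 0.2501, 0.7499]]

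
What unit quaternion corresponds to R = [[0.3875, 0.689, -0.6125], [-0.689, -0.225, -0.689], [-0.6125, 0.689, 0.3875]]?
0.6225 + 0.5534i - 0.5534k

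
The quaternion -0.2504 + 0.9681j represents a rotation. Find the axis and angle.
axis = (0, 1, 0), θ = 209°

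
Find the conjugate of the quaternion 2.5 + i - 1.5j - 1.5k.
2.5 - i + 1.5j + 1.5k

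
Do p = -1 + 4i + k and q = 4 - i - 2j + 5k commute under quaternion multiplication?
No: pq = -5 + 19i - 19j - 9k ≠ -5 + 15i + 23j + 7k = qp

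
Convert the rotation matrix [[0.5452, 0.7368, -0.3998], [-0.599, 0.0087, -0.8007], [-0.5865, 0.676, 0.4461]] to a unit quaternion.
0.7071 + 0.5221i + 0.066j - 0.4723k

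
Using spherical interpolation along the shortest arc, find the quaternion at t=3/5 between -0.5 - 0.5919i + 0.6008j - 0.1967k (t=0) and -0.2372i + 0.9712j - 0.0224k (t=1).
-0.217 - 0.4084i + 0.881j - 0.0997k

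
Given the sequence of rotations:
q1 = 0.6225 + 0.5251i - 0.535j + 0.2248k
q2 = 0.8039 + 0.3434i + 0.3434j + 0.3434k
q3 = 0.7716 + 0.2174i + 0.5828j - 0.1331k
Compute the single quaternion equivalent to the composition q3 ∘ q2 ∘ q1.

q2 · q1 = 0.4266 + 0.8968i - 0.1132j + 0.0304k
q3 · q2 · q1 = 0.2042 + 0.7874i + 0.0353j - 0.5806k
0.2042 + 0.7874i + 0.0353j - 0.5806k


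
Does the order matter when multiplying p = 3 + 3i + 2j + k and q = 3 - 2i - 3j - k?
Yes: pq = 22 + 4i - 2j - 5k ≠ 22 + 2i - 4j + 5k = qp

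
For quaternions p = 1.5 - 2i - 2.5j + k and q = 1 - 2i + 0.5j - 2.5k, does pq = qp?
No: pq = 1.25 + 0.75i - 8.75j - 8.75k ≠ 1.25 - 10.75i + 5.25j + 3.25k = qp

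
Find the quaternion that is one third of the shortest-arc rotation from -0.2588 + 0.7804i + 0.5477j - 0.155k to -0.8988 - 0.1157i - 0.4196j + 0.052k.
0.2099 + 0.7075i + 0.657j - 0.1543k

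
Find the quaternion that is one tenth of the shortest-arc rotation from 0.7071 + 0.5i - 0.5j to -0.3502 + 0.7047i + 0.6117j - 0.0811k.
0.7295 + 0.3832i - 0.5665j + 0.0113k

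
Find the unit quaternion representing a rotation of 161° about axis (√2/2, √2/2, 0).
0.165 + 0.6974i + 0.6974j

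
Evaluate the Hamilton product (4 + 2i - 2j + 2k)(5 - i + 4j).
30 - 2i + 4j + 16k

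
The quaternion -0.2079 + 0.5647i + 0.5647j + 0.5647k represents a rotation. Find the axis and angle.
axis = (√3/3, √3/3, √3/3), θ = 204°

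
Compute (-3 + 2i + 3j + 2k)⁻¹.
-0.1154 - 0.0769i - 0.1154j - 0.0769k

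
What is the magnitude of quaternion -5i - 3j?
√34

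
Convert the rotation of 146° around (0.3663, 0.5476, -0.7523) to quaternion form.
0.2924 + 0.3503i + 0.5237j - 0.7194k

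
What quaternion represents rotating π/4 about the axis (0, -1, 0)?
0.9239 - 0.3827j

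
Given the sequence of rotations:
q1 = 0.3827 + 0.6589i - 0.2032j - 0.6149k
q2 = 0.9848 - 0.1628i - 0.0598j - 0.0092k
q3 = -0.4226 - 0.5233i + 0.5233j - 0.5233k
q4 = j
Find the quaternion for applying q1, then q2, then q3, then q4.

q2 · q1 = 0.4663 + 0.6215i - 0.3292j - 0.5366k
q3 · q2 · q1 = 0.0196 - 0.9597i - 0.2229j - 0.1702k
q4 · q3 · q2 · q1 = 0.2229 - 0.1702i + 0.0196j + 0.9597k
0.2229 - 0.1702i + 0.0196j + 0.9597k


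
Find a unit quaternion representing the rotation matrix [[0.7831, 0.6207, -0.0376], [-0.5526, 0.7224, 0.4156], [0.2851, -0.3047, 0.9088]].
0.9239 - 0.1949i - 0.0873j - 0.3175k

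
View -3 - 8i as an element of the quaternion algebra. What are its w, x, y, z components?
-3 - 8i + 0j + 0k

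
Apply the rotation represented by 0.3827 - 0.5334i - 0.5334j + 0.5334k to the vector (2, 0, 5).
(-5.163, 1.151, -1.012)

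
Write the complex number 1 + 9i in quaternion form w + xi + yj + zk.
1 + 9i + 0j + 0k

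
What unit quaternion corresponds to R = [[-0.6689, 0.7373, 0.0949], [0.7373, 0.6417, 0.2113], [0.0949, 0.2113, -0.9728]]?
0.4069i + 0.906j + 0.1166k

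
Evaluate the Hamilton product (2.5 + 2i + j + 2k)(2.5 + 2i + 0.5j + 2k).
-2.25 + 11i + 3.75j + 9k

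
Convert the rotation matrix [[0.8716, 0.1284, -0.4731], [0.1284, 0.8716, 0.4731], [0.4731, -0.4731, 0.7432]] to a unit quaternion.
0.9336 - 0.2534i - 0.2534j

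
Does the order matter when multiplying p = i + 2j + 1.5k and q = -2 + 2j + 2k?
Yes: pq = -7 - i - 6j - k ≠ -7 - 3i - 2j - 5k = qp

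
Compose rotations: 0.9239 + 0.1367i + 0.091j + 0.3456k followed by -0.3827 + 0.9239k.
-0.6729 - 0.1364i + 0.0915j + 0.7213k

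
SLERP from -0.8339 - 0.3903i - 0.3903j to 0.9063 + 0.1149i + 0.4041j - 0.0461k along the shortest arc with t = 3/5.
-0.8862 - 0.2275i - 0.4026j + 0.0279k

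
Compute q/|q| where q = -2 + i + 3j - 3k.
-0.417 + 0.2085i + 0.6255j - 0.6255k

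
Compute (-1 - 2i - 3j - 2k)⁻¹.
-0.0556 + 0.1111i + 0.1667j + 0.1111k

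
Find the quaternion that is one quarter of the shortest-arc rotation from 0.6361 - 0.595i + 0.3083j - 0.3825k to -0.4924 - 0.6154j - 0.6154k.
0.7096 - 0.5111i + 0.4688j - 0.1246k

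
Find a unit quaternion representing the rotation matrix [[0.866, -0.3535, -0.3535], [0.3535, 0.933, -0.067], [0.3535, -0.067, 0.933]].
0.9659 - 0.183j + 0.183k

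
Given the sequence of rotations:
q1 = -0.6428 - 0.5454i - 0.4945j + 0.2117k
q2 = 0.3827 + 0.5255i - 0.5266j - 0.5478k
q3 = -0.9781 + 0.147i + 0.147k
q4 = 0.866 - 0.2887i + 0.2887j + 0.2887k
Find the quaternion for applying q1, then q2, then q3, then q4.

q2 · q1 = -0.1038 - 0.9289i + 0.3368j - 0.1139k
q3 · q2 · q1 = 0.2548 + 0.8438i - 0.4492j + 0.1457k
q4 · q3 · q2 · q1 = 0.5519 + 0.8289i - 0.0298j + 0.0858k
0.5519 + 0.8289i - 0.0298j + 0.0858k


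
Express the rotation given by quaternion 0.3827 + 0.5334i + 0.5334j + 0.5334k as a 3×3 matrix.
[[-0.1381, 0.1608, 0.9773], [0.9773, -0.1381, 0.1608], [0.1608, 0.9773, -0.1381]]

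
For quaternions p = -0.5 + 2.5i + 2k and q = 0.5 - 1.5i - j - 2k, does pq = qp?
No: pq = 7.5 + 4i + 2.5j - 0.5k ≠ 7.5 - 1.5j + 4.5k = qp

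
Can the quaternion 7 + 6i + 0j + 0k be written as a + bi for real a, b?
Yes. The quaternion 7 + 6i has j- and k-coefficients y = z = 0, so it lies in the complex subalgebra spanned by 1 and i.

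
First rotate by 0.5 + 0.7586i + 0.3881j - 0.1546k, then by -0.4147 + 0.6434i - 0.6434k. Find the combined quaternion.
-0.7949 + 0.2568i - 0.5496j - 0.0079k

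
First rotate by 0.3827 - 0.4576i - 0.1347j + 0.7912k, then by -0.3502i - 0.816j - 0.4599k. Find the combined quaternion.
0.0937 - 0.8416i + 0.1752j - 0.5022k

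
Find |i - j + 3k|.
√11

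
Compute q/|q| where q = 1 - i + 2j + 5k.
0.1796 - 0.1796i + 0.3592j + 0.898k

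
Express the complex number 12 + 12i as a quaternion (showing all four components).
12 + 12i + 0j + 0k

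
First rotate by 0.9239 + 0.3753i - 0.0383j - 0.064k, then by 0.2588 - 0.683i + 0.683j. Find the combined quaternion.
0.5216 - 0.5776i + 0.5774j - 0.2467k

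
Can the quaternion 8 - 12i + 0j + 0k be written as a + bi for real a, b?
Yes. The quaternion 8 - 12i has j- and k-coefficients y = z = 0, so it lies in the complex subalgebra spanned by 1 and i.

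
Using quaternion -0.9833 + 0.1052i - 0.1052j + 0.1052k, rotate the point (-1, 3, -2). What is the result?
(-0.86, 2.727, -2.414)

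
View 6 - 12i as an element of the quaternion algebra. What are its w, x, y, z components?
6 - 12i + 0j + 0k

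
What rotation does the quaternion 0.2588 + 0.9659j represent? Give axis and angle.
axis = (0, 1, 0), θ = 5π/6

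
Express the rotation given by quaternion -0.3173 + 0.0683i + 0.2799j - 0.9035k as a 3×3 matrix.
[[-0.7893, -0.5351, -0.301], [0.6116, -0.642, -0.4624], [0.0542, -0.5491, 0.834]]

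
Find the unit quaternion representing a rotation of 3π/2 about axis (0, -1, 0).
-0.7071 - 0.7071j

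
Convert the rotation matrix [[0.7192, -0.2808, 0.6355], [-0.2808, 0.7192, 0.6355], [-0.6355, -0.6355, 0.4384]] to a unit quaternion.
0.8481 - 0.3747i + 0.3747j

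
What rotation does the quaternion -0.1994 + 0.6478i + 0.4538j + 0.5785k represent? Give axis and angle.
axis = (0.6611, 0.4631, 0.5904), θ = 203°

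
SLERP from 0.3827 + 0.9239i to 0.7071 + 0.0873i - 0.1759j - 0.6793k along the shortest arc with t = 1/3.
0.5923 + 0.7499i - 0.0738j - 0.2852k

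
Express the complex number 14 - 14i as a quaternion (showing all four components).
14 - 14i + 0j + 0k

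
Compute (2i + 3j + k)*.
-2i - 3j - k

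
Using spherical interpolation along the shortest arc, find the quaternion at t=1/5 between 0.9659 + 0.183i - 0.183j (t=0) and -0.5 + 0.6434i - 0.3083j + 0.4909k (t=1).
0.9883 - 0.0058i - 0.0818j - 0.1284k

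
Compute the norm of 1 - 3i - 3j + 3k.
√28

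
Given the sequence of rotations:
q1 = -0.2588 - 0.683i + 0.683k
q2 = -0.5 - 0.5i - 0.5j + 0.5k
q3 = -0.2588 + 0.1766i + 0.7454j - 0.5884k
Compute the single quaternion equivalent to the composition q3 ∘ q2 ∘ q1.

q2 · q1 = -0.5536 + 0.1294i + 0.1294j - 0.8124k
q3 · q2 · q1 = -0.4541 - 0.6607i - 0.3788j + 0.4624k
-0.4541 - 0.6607i - 0.3788j + 0.4624k


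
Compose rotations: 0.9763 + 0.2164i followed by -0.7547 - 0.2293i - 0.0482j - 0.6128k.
-0.6872 - 0.3872i - 0.1797j - 0.5878k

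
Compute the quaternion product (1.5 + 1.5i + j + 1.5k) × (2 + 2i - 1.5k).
2.25 + 4.5i + 7.25j - 1.25k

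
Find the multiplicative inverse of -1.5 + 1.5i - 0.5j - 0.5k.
-0.3 - 0.3i + 0.1j + 0.1k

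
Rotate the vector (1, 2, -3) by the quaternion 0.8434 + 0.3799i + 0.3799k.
(-1.436, 3.409, -0.564)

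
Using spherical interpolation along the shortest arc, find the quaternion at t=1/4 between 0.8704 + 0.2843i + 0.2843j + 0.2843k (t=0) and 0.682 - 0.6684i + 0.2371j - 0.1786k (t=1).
0.9332 + 0.0294i + 0.3092j + 0.1808k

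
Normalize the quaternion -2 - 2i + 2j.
-0.5774 - 0.5774i + 0.5774j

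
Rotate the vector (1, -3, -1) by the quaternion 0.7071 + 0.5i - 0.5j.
(2.707, -1.293, -1.414)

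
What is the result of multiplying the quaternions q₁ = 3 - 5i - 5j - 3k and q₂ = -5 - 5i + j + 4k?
-23 - 7i + 63j - 3k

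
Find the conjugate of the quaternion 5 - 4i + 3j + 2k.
5 + 4i - 3j - 2k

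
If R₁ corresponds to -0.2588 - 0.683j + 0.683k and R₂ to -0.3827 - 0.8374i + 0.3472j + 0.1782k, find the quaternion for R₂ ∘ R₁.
0.2145 + 0.5756i + 0.7435j + 0.2644k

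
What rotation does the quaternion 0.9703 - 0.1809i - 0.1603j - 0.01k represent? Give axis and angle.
axis = (-0.7478, -0.6626, -0.0413), θ = 28°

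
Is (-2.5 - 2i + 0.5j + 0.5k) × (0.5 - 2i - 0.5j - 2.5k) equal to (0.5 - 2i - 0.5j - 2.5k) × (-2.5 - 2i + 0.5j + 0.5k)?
No: pq = -3.75 + 3i - 4.5j + 8.5k ≠ -3.75 + 5i + 7.5j + 4.5k = qp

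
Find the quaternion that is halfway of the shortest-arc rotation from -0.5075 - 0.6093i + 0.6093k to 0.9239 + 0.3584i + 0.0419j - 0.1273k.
-0.7619 - 0.5151i - 0.0223j + 0.3921k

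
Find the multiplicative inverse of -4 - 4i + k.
-0.1212 + 0.1212i - 0.0303k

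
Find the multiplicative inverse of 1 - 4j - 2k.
0.0476 + 0.1905j + 0.0952k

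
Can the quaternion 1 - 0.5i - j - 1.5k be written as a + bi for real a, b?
No. The quaternion 1 - 0.5i - j - 1.5k has j-coefficient y = -1 and k-coefficient z = -1.5, not both zero, so it does not lie in the complex subalgebra spanned by 1 and i.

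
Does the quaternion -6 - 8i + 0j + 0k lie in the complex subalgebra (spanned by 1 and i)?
Yes. The quaternion -6 - 8i has j- and k-coefficients y = z = 0, so it lies in the complex subalgebra spanned by 1 and i.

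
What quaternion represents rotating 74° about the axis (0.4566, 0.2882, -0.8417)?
0.7986 + 0.2748i + 0.1734j - 0.5065k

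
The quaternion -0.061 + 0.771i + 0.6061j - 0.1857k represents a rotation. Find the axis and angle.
axis = (0.7724, 0.6072, -0.186), θ = 187°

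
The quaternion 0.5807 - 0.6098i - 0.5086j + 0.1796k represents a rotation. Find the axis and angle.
axis = (-0.749, -0.6247, 0.2206), θ = 109°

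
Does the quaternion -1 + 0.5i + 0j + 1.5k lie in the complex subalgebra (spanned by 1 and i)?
No. The quaternion -1 + 0.5i + 1.5k has j-coefficient y = 0 and k-coefficient z = 1.5, not both zero, so it does not lie in the complex subalgebra spanned by 1 and i.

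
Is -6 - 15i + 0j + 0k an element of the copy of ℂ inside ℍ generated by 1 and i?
Yes. The quaternion -6 - 15i has j- and k-coefficients y = z = 0, so it lies in the complex subalgebra spanned by 1 and i.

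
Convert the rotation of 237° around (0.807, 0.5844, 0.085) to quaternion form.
-0.4772 + 0.7092i + 0.5136j + 0.0747k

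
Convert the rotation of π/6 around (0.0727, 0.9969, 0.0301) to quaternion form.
0.9659 + 0.0188i + 0.258j + 0.0078k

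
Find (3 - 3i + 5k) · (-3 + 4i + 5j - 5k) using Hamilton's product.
28 - 4i + 20j - 45k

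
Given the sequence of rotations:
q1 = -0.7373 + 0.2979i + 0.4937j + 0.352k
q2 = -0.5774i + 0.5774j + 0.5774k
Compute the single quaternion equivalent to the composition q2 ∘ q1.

q2 · q1 = -0.3163 + 0.3439i - 0.0505j - 0.8828k
-0.3163 + 0.3439i - 0.0505j - 0.8828k


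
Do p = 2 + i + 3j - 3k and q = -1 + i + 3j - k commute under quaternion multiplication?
No: pq = -15 + 7i + j + k ≠ -15 - 5i + 5j + k = qp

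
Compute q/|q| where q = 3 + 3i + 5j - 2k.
0.4376 + 0.4376i + 0.7293j - 0.2917k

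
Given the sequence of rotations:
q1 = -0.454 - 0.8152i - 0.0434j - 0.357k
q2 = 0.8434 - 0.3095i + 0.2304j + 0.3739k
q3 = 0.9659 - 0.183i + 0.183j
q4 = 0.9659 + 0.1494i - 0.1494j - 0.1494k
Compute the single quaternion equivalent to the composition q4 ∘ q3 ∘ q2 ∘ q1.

q2 · q1 = -0.4917 - 0.6131i - 0.5565j - 0.2696k
q3 · q2 · q1 = -0.4853 - 0.5515i - 0.6768j - 0.0464k
q4 · q3 · q2 · q1 = -0.4944 - 0.6994i - 0.4919j - 0.1558k
-0.4944 - 0.6994i - 0.4919j - 0.1558k


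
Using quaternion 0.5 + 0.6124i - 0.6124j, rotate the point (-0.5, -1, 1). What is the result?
(0.013, -0.487, -1.419)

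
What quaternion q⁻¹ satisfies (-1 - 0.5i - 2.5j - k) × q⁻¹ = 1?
-0.1176 + 0.0588i + 0.2941j + 0.1176k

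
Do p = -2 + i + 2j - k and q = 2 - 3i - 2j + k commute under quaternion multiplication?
No: pq = 4 + 8i + 10j ≠ 4 + 8i + 6j - 8k = qp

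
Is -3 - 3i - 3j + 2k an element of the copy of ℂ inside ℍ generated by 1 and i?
No. The quaternion -3 - 3i - 3j + 2k has j-coefficient y = -3 and k-coefficient z = 2, not both zero, so it does not lie in the complex subalgebra spanned by 1 and i.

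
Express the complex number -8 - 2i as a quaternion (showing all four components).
-8 - 2i + 0j + 0k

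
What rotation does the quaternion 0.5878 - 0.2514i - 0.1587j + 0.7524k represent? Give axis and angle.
axis = (-0.3108, -0.1962, 0.93), θ = 108°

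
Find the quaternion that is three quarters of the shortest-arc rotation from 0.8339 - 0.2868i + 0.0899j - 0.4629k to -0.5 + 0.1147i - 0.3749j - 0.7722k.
0.7423 - 0.2043i + 0.3659j + 0.5229k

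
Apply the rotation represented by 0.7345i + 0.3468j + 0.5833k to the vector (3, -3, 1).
(-0.435, 4.211, 1.037)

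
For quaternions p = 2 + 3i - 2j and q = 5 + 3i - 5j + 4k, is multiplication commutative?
No: pq = -9 + 13i - 32j - k ≠ -9 + 29i - 8j + 17k = qp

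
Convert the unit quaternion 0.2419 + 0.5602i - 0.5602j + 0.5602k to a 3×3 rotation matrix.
[[-0.2553, -0.8987, 0.3566], [-0.3566, -0.2553, -0.8987], [0.8987, -0.3566, -0.2553]]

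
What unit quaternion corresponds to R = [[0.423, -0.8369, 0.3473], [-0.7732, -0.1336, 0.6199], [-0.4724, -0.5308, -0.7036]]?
-0.3827 + 0.7517i - 0.5355j - 0.0416k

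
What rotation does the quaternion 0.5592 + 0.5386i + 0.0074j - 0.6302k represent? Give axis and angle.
axis = (0.6497, 0.0089, -0.7602), θ = 112°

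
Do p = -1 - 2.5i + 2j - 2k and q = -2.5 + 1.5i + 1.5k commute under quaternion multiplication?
No: pq = 9.25 + 7.75i - 4.25j + 0.5k ≠ 9.25 + 1.75i - 5.75j + 6.5k = qp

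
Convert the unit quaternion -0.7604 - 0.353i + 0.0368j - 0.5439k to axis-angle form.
axis = (-0.5435, 0.0567, -0.8375), θ = 279°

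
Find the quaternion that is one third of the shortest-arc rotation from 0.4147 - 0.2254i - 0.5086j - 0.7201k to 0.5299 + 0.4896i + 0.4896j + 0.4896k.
0.0985 - 0.3616i - 0.5722j - 0.7295k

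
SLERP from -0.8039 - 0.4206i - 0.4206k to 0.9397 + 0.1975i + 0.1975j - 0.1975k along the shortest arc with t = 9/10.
-0.9475 - 0.2266i - 0.1807j + 0.1349k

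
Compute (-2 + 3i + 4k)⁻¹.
-0.069 - 0.1034i - 0.1379k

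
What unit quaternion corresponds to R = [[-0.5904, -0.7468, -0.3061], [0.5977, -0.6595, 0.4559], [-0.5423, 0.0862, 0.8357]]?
0.3827 - 0.2415i + 0.1543j + 0.8783k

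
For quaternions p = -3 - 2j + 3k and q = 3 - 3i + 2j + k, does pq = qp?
No: pq = -8 + i - 21j ≠ -8 + 17i - 3j + 12k = qp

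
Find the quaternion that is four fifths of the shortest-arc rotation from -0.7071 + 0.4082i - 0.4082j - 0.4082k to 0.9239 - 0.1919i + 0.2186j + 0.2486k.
-0.8912 + 0.2387i - 0.2603j - 0.2845k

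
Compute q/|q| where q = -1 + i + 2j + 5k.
-0.1796 + 0.1796i + 0.3592j + 0.898k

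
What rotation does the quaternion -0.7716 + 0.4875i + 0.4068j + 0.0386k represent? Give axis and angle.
axis = (0.7664, 0.6395, 0.0607), θ = 281°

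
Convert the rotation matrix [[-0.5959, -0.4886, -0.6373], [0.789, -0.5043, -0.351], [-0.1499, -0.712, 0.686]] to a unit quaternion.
0.3827 - 0.2358i - 0.3184j + 0.8346k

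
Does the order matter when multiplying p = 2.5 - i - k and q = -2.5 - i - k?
No: pq = qp = -8.25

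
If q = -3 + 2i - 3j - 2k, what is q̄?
-3 - 2i + 3j + 2k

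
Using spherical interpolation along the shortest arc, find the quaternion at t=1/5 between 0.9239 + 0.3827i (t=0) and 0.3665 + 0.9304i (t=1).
0.8508 + 0.5255i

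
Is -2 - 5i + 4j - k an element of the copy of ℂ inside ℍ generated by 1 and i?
No. The quaternion -2 - 5i + 4j - k has j-coefficient y = 4 and k-coefficient z = -1, not both zero, so it does not lie in the complex subalgebra spanned by 1 and i.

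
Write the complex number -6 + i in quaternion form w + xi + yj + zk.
-6 + i + 0j + 0k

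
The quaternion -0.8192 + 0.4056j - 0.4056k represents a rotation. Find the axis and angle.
axis = (0, √2/2, -√2/2), θ = 290°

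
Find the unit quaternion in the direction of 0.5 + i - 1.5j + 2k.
0.1826 + 0.3651i - 0.5477j + 0.7303k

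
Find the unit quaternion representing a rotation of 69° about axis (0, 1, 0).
0.8241 + 0.5664j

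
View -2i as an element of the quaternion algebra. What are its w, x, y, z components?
0 - 2i + 0j + 0k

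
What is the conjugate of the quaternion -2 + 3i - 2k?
-2 - 3i + 2k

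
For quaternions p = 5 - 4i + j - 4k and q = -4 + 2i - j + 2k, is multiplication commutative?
No: pq = -3 + 24i - 9j + 28k ≠ -3 + 28i - 9j + 24k = qp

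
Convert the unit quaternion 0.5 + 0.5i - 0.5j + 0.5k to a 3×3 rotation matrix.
[[0, -1, 0], [0, 0, -1], [1, 0, 0]]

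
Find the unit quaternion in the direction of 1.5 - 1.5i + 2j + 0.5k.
0.5071 - 0.5071i + 0.6761j + 0.169k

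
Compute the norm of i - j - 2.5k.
2.872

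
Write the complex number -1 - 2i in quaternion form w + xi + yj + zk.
-1 - 2i + 0j + 0k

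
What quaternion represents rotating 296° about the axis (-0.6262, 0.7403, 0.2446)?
-0.848 - 0.3318i + 0.3923j + 0.1296k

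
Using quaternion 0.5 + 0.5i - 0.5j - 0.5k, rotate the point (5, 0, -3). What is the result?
(3, -5, 0)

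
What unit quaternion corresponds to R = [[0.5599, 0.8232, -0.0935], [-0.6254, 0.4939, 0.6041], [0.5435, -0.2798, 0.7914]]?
0.8434 - 0.262i - 0.1888j - 0.4294k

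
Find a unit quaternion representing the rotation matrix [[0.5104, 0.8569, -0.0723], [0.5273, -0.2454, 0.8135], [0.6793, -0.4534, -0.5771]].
-0.4147 + 0.7637i + 0.4531j + 0.1987k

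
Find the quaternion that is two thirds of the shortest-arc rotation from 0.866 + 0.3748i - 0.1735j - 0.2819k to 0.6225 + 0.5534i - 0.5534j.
0.7308 + 0.5115i - 0.441j - 0.0986k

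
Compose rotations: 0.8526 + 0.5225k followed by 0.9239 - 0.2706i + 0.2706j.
0.7877 - 0.0893i + 0.3721j + 0.4827k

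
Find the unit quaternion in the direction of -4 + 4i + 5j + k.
-0.5252 + 0.5252i + 0.6565j + 0.1313k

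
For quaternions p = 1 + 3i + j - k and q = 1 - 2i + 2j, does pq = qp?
No: pq = 5 + 3i + 5j + 7k ≠ 5 - i + j - 9k = qp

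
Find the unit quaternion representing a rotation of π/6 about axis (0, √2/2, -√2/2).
0.9659 + 0.183j - 0.183k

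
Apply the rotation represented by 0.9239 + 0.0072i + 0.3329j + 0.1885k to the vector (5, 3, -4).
(0.035, 4.103, -5.759)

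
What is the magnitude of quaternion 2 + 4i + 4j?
6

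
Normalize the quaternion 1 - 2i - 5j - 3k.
0.1601 - 0.3203i - 0.8006j - 0.4804k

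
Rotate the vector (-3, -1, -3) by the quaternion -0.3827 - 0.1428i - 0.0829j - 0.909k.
(1.702, -1.589, -3.685)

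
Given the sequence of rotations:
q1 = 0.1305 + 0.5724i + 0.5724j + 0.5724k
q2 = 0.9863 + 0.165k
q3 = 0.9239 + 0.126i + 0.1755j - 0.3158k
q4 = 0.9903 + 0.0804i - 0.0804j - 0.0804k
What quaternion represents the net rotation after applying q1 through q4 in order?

q2 · q1 = 0.0343 + 0.4701i + 0.659j + 0.5861k
q3 · q2 · q1 = 0.0419 + 0.7496i + 0.3926j + 0.5312k
q4 · q3 · q2 · q1 = 0.0555 + 0.7346i + 0.2824j + 0.6145k
0.0555 + 0.7346i + 0.2824j + 0.6145k


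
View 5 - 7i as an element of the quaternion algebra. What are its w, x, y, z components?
5 - 7i + 0j + 0k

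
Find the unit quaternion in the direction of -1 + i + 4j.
-0.2357 + 0.2357i + 0.9428j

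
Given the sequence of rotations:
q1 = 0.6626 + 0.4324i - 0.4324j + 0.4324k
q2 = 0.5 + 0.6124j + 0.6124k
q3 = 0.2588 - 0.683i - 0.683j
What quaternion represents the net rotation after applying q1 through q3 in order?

q2 · q1 = 0.3313 + 0.7458i + 0.4544j + 0.3572k
q3 · q2 · q1 = 0.9055 - 0.2772i + 0.1353j + 0.2915k
0.9055 - 0.2772i + 0.1353j + 0.2915k


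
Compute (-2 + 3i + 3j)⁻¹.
-0.0909 - 0.1364i - 0.1364j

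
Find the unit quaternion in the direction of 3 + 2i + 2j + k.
0.7071 + 0.4714i + 0.4714j + 0.2357k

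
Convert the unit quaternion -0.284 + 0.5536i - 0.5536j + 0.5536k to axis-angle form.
axis = (√3/3, -√3/3, √3/3), θ = 213°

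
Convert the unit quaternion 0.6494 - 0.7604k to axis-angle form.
axis = (0, 0, -1), θ = 99°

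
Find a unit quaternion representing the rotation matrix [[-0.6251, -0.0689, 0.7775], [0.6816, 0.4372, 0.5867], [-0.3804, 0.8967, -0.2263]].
0.3827 + 0.2025i + 0.7564j + 0.4903k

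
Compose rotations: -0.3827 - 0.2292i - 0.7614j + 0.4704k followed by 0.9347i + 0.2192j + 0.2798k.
0.2495 - 0.0416i - 0.5877j - 0.7685k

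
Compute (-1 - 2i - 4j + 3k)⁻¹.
-0.0333 + 0.0667i + 0.1333j - 0.1k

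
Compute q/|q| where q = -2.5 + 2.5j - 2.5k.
-0.5774 + 0.5774j - 0.5774k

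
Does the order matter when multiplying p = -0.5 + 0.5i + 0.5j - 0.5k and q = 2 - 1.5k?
Yes: pq = -1.75 + 0.25i + 1.75j - 0.25k ≠ -1.75 + 1.75i + 0.25j - 0.25k = qp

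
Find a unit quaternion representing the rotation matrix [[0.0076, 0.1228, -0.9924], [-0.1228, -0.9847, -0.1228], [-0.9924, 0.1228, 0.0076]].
-0.0872 - 0.7044i + 0.7044k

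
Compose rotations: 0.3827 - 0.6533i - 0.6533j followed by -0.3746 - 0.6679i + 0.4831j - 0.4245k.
-0.2641 - 0.2882i + 0.7069j + 0.5895k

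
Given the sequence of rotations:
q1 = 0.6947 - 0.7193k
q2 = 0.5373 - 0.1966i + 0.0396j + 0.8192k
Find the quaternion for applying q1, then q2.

q2 · q1 = 0.9625 - 0.1651i - 0.1139j + 0.1826k
0.9625 - 0.1651i - 0.1139j + 0.1826k


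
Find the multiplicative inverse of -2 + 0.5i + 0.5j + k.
-0.3636 - 0.0909i - 0.0909j - 0.1818k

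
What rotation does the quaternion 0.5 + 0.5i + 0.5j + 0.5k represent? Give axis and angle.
axis = (√3/3, √3/3, √3/3), θ = 2π/3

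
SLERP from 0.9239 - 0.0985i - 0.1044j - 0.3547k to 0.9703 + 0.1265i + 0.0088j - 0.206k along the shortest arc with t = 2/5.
0.9526 - 0.0084i - 0.0597j - 0.2983k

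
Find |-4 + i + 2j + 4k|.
√37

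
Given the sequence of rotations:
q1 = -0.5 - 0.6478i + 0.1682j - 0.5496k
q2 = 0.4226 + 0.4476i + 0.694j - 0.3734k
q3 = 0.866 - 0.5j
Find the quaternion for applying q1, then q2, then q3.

q2 · q1 = -0.2433 - 0.8162i + 0.212j + 0.4793k
q3 · q2 · q1 = -0.1047 - 0.9465i + 0.3052j + 0.007k
-0.1047 - 0.9465i + 0.3052j + 0.007k


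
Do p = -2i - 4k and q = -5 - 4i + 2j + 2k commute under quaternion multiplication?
No: pq = 18i + 20j + 16k ≠ 2i - 20j + 24k = qp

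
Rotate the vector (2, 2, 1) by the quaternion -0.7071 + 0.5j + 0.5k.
(0.707, 0.086, 2.914)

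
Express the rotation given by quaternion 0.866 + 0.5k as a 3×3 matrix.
[[0.5, -0.866, 0], [0.866, 0.5, 0], [0, 0, 1]]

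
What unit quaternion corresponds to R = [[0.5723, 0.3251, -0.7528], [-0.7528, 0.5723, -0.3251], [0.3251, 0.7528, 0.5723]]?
0.8242 + 0.327i - 0.327j - 0.327k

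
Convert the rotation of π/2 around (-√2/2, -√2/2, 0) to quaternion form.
0.7071 - 0.5i - 0.5j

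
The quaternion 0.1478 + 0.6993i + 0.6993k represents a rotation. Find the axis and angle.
axis = (√2/2, 0, √2/2), θ = 163°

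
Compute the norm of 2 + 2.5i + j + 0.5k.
3.391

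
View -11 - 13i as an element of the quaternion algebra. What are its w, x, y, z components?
-11 - 13i + 0j + 0k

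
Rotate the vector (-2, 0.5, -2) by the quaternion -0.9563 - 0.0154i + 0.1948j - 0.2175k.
(-1.138, -0.139, -2.633)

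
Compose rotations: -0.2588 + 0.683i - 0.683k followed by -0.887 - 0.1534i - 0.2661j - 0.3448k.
0.0988 - 0.3844i - 0.2714j + 0.8768k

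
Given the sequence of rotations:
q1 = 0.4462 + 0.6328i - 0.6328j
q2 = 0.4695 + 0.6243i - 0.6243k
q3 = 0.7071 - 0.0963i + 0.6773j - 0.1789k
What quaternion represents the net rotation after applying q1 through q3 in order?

q2 · q1 = -0.1856 + 0.1806i - 0.6922j - 0.6736k
q3 · q2 · q1 = 0.2345 - 0.4345i - 0.7123j - 0.4988k
0.2345 - 0.4345i - 0.7123j - 0.4988k


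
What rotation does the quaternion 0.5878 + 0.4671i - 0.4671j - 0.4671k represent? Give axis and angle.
axis = (√3/3, -√3/3, -√3/3), θ = 108°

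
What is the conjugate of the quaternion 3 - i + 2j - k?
3 + i - 2j + k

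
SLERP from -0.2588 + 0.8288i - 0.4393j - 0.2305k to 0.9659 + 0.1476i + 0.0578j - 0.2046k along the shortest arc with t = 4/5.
-0.9702 + 0.1039i - 0.1811j + 0.1227k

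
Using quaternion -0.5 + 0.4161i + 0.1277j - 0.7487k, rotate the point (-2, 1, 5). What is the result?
(-4.089, -1.053, 3.489)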